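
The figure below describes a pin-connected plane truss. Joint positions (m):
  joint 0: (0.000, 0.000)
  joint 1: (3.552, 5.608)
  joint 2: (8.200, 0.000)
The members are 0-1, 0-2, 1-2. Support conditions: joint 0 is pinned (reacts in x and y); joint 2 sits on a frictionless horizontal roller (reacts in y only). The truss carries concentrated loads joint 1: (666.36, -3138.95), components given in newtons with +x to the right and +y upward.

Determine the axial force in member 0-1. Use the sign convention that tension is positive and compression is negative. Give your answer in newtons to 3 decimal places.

N=3 nodes, M=3 members, R=3 reactions → 2N=6, M+R=6
member 0 (0-1): L=6.6383, (cx,cy)=(0.5351,0.8448)
member 1 (0-2): L=8.2000, (cx,cy)=(1.0000,0.0000)
member 2 (1-2): L=7.2838, (cx,cy)=(0.6381,-0.7699)
solve A·x = −loads:
  F[0-1] = -1566.6691 N (compression)
  F[0-2] = +1504.6545 N (tension)
  F[1-2] = -2357.9140 N (compression)
  Rx@0 = -666.3600 N
  Ry@0 = +1323.5235 N
  Ry@2 = +1815.4265 N

-1566.669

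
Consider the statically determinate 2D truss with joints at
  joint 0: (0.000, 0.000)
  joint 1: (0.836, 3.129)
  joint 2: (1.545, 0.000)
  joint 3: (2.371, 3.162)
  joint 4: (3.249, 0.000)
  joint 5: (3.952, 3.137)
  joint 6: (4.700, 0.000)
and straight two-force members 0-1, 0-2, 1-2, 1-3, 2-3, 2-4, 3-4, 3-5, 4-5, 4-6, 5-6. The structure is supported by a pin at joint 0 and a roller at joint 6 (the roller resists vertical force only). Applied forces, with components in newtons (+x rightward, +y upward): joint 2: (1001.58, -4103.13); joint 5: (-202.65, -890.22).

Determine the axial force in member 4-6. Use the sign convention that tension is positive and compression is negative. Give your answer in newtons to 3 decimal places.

467.847

N=7 nodes, M=11 members, R=3 reactions → 2N=14, M+R=14
member 0 (0-1): L=3.2388, (cx,cy)=(0.2581,0.9661)
member 1 (0-2): L=1.5450, (cx,cy)=(1.0000,0.0000)
member 2 (1-2): L=3.2083, (cx,cy)=(0.2210,-0.9753)
member 3 (1-3): L=1.5354, (cx,cy)=(0.9998,0.0215)
member 4 (2-3): L=3.2681, (cx,cy)=(0.2527,0.9675)
member 5 (2-4): L=1.7040, (cx,cy)=(1.0000,0.0000)
member 6 (3-4): L=3.2816, (cx,cy)=(0.2675,-0.9635)
member 7 (3-5): L=1.5812, (cx,cy)=(0.9999,-0.0158)
member 8 (4-5): L=3.2148, (cx,cy)=(0.2187,0.9758)
member 9 (4-6): L=1.4510, (cx,cy)=(1.0000,0.0000)
member 10 (5-6): L=3.2249, (cx,cy)=(0.2319,-0.9727)
solve A·x = −loads:
  F[0-1] = -3137.5982 N (compression)
  F[0-2] = +1608.8189 N (tension)
  F[1-2] = +3075.2808 N (tension)
  F[1-3] = -1489.8328 N (compression)
  F[2-3] = +1140.9234 N (tension)
  F[2-4] = +998.4751 N (tension)
  F[3-4] = -1097.5205 N (compression)
  F[3-5] = -907.5975 N (compression)
  F[4-5] = +1083.7384 N (tension)
  F[4-6] = +467.8467 N (tension)
  F[5-6] = -2017.0859 N (compression)
  Rx@0 = -798.9300 N
  Ry@0 = +3031.2708 N
  Ry@6 = +1962.0792 N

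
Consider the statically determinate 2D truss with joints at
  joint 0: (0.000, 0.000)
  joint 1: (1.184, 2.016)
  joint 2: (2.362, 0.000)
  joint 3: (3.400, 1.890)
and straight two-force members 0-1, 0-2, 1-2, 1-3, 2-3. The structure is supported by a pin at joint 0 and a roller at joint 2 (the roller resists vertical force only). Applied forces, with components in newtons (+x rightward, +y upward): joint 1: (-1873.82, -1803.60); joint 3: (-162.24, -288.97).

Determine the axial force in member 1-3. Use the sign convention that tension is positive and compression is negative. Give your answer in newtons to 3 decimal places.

N=4 nodes, M=5 members, R=3 reactions → 2N=8, M+R=8
member 0 (0-1): L=2.3380, (cx,cy)=(0.5064,0.8623)
member 1 (0-2): L=2.3620, (cx,cy)=(1.0000,0.0000)
member 2 (1-2): L=2.3349, (cx,cy)=(0.5045,-0.8634)
member 3 (1-3): L=2.2196, (cx,cy)=(0.9984,-0.0568)
member 4 (2-3): L=2.1563, (cx,cy)=(0.4814,0.8765)
solve A·x = −loads:
  F[0-1] = -2901.2073 N (compression)
  F[0-2] = -566.8252 N (compression)
  F[1-2] = +808.7332 N (tension)
  F[1-3] = -3.4343 N (compression)
  F[2-3] = -329.9051 N (compression)
  Rx@0 = +2036.0600 N
  Ry@0 = +2501.6701 N
  Ry@2 = -409.1001 N

-3.434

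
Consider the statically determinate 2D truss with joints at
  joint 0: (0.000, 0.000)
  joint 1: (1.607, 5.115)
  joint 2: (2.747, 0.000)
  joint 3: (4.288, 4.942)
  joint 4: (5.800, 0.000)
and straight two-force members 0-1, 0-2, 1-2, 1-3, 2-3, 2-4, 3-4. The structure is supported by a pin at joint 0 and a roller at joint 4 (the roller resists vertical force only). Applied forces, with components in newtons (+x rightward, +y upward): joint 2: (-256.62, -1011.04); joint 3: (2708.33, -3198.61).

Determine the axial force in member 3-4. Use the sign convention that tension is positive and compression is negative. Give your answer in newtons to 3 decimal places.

N=5 nodes, M=7 members, R=3 reactions → 2N=10, M+R=10
member 0 (0-1): L=5.3615, (cx,cy)=(0.2997,0.9540)
member 1 (0-2): L=2.7470, (cx,cy)=(1.0000,0.0000)
member 2 (1-2): L=5.2405, (cx,cy)=(0.2175,-0.9761)
member 3 (1-3): L=2.6866, (cx,cy)=(0.9979,-0.0644)
member 4 (2-3): L=5.1767, (cx,cy)=(0.2977,0.9547)
member 5 (2-4): L=3.0530, (cx,cy)=(1.0000,0.0000)
member 6 (3-4): L=5.1681, (cx,cy)=(0.2926,-0.9562)
solve A·x = −loads:
  F[0-1] = +987.0283 N (tension)
  F[0-2] = +2155.8684 N (tension)
  F[1-2] = -998.6737 N (compression)
  F[1-3] = +514.1567 N (tension)
  F[2-3] = +2080.0980 N (tension)
  F[2-4] = +1576.0348 N (tension)
  F[3-4] = -5386.9997 N (compression)
  Rx@0 = -2451.7100 N
  Ry@0 = -941.6489 N
  Ry@4 = +5151.2989 N

-5387.000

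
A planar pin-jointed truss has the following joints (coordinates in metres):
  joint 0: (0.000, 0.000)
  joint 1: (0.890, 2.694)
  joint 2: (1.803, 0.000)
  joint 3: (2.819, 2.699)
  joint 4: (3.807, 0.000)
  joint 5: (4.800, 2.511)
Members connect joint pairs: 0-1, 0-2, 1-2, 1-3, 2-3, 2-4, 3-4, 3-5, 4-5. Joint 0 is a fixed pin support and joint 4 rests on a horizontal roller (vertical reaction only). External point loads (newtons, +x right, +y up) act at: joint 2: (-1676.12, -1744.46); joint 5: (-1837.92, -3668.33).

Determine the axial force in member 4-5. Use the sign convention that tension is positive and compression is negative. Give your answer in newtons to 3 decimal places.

N=6 nodes, M=9 members, R=3 reactions → 2N=12, M+R=12
member 0 (0-1): L=2.8372, (cx,cy)=(0.3137,0.9495)
member 1 (0-2): L=1.8030, (cx,cy)=(1.0000,0.0000)
member 2 (1-2): L=2.8445, (cx,cy)=(0.3210,-0.9471)
member 3 (1-3): L=1.9290, (cx,cy)=(1.0000,0.0026)
member 4 (2-3): L=2.8839, (cx,cy)=(0.3523,0.9359)
member 5 (2-4): L=2.0040, (cx,cy)=(1.0000,0.0000)
member 6 (3-4): L=2.8742, (cx,cy)=(0.3438,-0.9391)
member 7 (3-5): L=1.9899, (cx,cy)=(0.9955,-0.0945)
member 8 (4-5): L=2.7002, (cx,cy)=(0.3677,0.9299)
solve A·x = −loads:
  F[0-1] = -1236.0872 N (compression)
  F[0-2] = -3126.2931 N (compression)
  F[1-2] = +1237.1191 N (tension)
  F[1-3] = -784.8274 N (compression)
  F[2-3] = +612.0373 N (tension)
  F[2-4] = -1268.7167 N (compression)
  F[3-4] = -570.0837 N (compression)
  F[3-5] = -374.9119 N (compression)
  F[4-5] = -3982.8471 N (compression)
  Rx@0 = +3514.0400 N
  Ry@0 = +1173.6967 N
  Ry@4 = +4239.0933 N

-3982.847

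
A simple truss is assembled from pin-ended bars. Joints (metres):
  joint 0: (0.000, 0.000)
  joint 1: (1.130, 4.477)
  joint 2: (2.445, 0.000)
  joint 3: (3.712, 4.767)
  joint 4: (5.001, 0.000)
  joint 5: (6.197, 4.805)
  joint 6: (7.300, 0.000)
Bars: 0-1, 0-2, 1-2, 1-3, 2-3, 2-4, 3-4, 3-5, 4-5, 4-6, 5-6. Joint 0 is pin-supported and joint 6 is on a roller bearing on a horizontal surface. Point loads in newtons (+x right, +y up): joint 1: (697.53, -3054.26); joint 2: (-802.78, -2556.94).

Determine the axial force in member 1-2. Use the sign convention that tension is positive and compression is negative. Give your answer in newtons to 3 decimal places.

617.851

N=7 nodes, M=11 members, R=3 reactions → 2N=14, M+R=14
member 0 (0-1): L=4.6174, (cx,cy)=(0.2447,0.9696)
member 1 (0-2): L=2.4450, (cx,cy)=(1.0000,0.0000)
member 2 (1-2): L=4.6661, (cx,cy)=(0.2818,-0.9595)
member 3 (1-3): L=2.5982, (cx,cy)=(0.9938,0.1116)
member 4 (2-3): L=4.9325, (cx,cy)=(0.2569,0.9664)
member 5 (2-4): L=2.5560, (cx,cy)=(1.0000,0.0000)
member 6 (3-4): L=4.9382, (cx,cy)=(0.2610,-0.9653)
member 7 (3-5): L=2.4853, (cx,cy)=(0.9999,0.0153)
member 8 (4-5): L=4.9516, (cx,cy)=(0.2415,0.9704)
member 9 (4-6): L=2.2990, (cx,cy)=(1.0000,0.0000)
member 10 (5-6): L=4.9300, (cx,cy)=(0.2237,-0.9747)
solve A·x = −loads:
  F[0-1] = -3975.1051 N (compression)
  F[0-2] = +867.5624 N (tension)
  F[1-2] = +617.8509 N (tension)
  F[1-3] = -1856.0614 N (compression)
  F[2-3] = +2032.3233 N (tension)
  F[2-4] = +1322.4260 N (tension)
  F[3-4] = -1833.4351 N (compression)
  F[3-5] = -843.9498 N (compression)
  F[4-5] = +1823.8753 N (tension)
  F[4-6] = +403.3167 N (tension)
  F[5-6] = -1802.6660 N (compression)
  Rx@0 = +105.2500 N
  Ry@0 = +3854.2310 N
  Ry@6 = +1756.9690 N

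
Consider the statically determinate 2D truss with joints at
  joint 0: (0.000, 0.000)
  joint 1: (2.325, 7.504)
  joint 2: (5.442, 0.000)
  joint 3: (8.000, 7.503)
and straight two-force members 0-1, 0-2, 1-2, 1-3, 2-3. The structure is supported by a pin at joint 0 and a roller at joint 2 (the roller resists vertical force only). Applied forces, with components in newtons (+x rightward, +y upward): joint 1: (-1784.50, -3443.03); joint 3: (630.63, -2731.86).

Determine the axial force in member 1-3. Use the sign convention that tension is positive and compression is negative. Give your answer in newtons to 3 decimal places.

N=4 nodes, M=5 members, R=3 reactions → 2N=8, M+R=8
member 0 (0-1): L=7.8559, (cx,cy)=(0.2960,0.9552)
member 1 (0-2): L=5.4420, (cx,cy)=(1.0000,0.0000)
member 2 (1-2): L=8.1256, (cx,cy)=(0.3836,-0.9235)
member 3 (1-3): L=5.6750, (cx,cy)=(1.0000,-0.0002)
member 4 (2-3): L=7.9271, (cx,cy)=(0.3227,0.9465)
solve A·x = −loads:
  F[0-1] = -2386.0329 N (compression)
  F[0-2] = -447.7122 N (compression)
  F[1-2] = -1260.5994 N (compression)
  F[1-3] = +1561.9100 N (tension)
  F[2-3] = -2885.9726 N (compression)
  Rx@0 = +1153.8700 N
  Ry@0 = +2279.1433 N
  Ry@2 = +3895.7467 N

1561.910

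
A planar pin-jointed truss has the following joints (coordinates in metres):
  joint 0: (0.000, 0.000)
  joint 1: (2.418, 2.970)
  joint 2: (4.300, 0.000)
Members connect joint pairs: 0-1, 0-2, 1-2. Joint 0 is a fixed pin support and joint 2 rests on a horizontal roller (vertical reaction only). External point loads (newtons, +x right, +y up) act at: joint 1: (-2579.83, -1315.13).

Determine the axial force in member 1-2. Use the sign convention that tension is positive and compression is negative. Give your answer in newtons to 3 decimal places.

1234.004

N=3 nodes, M=3 members, R=3 reactions → 2N=6, M+R=6
member 0 (0-1): L=3.8298, (cx,cy)=(0.6314,0.7755)
member 1 (0-2): L=4.3000, (cx,cy)=(1.0000,0.0000)
member 2 (1-2): L=3.5161, (cx,cy)=(0.5353,-0.8447)
solve A·x = −loads:
  F[0-1] = -3039.9868 N (compression)
  F[0-2] = -660.5068 N (compression)
  F[1-2] = +1234.0039 N (tension)
  Rx@0 = +2579.8300 N
  Ry@0 = +2357.4813 N
  Ry@2 = -1042.3513 N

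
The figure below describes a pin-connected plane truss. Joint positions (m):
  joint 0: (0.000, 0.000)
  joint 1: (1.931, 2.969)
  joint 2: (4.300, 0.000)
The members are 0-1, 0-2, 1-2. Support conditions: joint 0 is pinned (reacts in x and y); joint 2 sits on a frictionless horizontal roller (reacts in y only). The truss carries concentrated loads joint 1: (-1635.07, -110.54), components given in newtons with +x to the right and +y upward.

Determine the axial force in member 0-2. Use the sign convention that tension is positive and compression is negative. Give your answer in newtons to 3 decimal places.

-861.201

N=3 nodes, M=3 members, R=3 reactions → 2N=6, M+R=6
member 0 (0-1): L=3.5417, (cx,cy)=(0.5452,0.8383)
member 1 (0-2): L=4.3000, (cx,cy)=(1.0000,0.0000)
member 2 (1-2): L=3.7983, (cx,cy)=(0.6237,-0.7817)
solve A·x = −loads:
  F[0-1] = -1419.3790 N (compression)
  F[0-2] = -861.2010 N (compression)
  F[1-2] = +1380.7954 N (tension)
  Rx@0 = +1635.0700 N
  Ry@0 = +1189.8586 N
  Ry@2 = -1079.3186 N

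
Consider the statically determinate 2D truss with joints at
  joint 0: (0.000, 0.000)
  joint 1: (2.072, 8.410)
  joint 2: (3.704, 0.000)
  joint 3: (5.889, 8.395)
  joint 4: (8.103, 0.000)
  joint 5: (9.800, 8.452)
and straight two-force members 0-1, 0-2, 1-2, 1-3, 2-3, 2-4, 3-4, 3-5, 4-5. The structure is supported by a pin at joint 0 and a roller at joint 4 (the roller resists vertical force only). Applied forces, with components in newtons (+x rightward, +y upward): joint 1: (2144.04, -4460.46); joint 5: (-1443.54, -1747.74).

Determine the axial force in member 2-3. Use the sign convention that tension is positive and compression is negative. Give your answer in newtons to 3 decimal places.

2291.132

N=6 nodes, M=9 members, R=3 reactions → 2N=12, M+R=12
member 0 (0-1): L=8.6615, (cx,cy)=(0.2392,0.9710)
member 1 (0-2): L=3.7040, (cx,cy)=(1.0000,0.0000)
member 2 (1-2): L=8.5669, (cx,cy)=(0.1905,-0.9817)
member 3 (1-3): L=3.8170, (cx,cy)=(1.0000,-0.0039)
member 4 (2-3): L=8.6747, (cx,cy)=(0.2519,0.9678)
member 5 (2-4): L=4.3990, (cx,cy)=(1.0000,0.0000)
member 6 (3-4): L=8.6820, (cx,cy)=(0.2550,-0.9669)
member 7 (3-5): L=3.9114, (cx,cy)=(0.9999,0.0146)
member 8 (4-5): L=8.6207, (cx,cy)=(0.1969,0.9804)
solve A·x = −loads:
  F[0-1] = -2301.1132 N (compression)
  F[0-2] = +1250.9723 N (tension)
  F[1-2] = -2258.6229 N (compression)
  F[1-3] = -2264.2599 N (compression)
  F[2-3] = +2291.1316 N (tension)
  F[2-4] = +243.6072 N (tension)
  F[3-4] = -2318.7922 N (compression)
  F[3-5] = -1095.9503 N (compression)
  F[4-5] = -1766.3305 N (compression)
  Rx@0 = -700.5000 N
  Ry@0 = +2234.3013 N
  Ry@4 = +3973.8987 N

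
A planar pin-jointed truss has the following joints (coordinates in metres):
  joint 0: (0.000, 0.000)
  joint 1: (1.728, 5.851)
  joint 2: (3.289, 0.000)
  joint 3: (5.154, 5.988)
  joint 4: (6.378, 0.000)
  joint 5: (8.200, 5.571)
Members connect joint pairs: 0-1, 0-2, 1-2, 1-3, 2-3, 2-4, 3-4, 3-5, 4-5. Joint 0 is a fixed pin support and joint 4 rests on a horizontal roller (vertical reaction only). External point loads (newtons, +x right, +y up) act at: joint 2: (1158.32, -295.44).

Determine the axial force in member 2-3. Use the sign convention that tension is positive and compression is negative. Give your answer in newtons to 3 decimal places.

162.904

N=6 nodes, M=9 members, R=3 reactions → 2N=12, M+R=12
member 0 (0-1): L=6.1008, (cx,cy)=(0.2832,0.9590)
member 1 (0-2): L=3.2890, (cx,cy)=(1.0000,0.0000)
member 2 (1-2): L=6.0557, (cx,cy)=(0.2578,-0.9662)
member 3 (1-3): L=3.4287, (cx,cy)=(0.9992,0.0400)
member 4 (2-3): L=6.2717, (cx,cy)=(0.2974,0.9548)
member 5 (2-4): L=3.0890, (cx,cy)=(1.0000,0.0000)
member 6 (3-4): L=6.1118, (cx,cy)=(0.2003,-0.9797)
member 7 (3-5): L=3.0744, (cx,cy)=(0.9908,-0.1356)
member 8 (4-5): L=5.8614, (cx,cy)=(0.3108,0.9505)
solve A·x = −loads:
  F[0-1] = -149.1976 N (compression)
  F[0-2] = +1200.5787 N (tension)
  F[1-2] = +144.7989 N (tension)
  F[1-3] = -79.6480 N (compression)
  F[2-3] = +162.9039 N (tension)
  F[2-4] = +31.1421 N (tension)
  F[3-4] = -155.5025 N (compression)
  F[3-5] = -0.0000 N (compression)
  F[4-5] = +0.0000 N (tension)
  Rx@0 = -1158.3200 N
  Ry@0 = +143.0878 N
  Ry@4 = +152.3522 N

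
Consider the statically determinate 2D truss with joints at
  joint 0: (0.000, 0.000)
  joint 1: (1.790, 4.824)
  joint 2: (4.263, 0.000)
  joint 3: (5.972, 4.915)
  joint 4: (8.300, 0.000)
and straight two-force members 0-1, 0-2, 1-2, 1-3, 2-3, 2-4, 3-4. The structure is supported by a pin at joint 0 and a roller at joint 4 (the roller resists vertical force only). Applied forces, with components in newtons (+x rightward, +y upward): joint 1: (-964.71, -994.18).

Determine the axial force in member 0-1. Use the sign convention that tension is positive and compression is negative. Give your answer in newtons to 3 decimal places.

N=5 nodes, M=7 members, R=3 reactions → 2N=10, M+R=10
member 0 (0-1): L=5.1454, (cx,cy)=(0.3479,0.9375)
member 1 (0-2): L=4.2630, (cx,cy)=(1.0000,0.0000)
member 2 (1-2): L=5.4210, (cx,cy)=(0.4562,-0.8899)
member 3 (1-3): L=4.1830, (cx,cy)=(0.9998,0.0218)
member 4 (2-3): L=5.2036, (cx,cy)=(0.3284,0.9445)
member 5 (2-4): L=4.0370, (cx,cy)=(1.0000,0.0000)
member 6 (3-4): L=5.4385, (cx,cy)=(0.4281,-0.9037)
solve A·x = −loads:
  F[0-1] = -1429.7737 N (compression)
  F[0-2] = -467.3146 N (compression)
  F[1-2] = +396.1462 N (tension)
  F[1-3] = +286.6633 N (tension)
  F[2-3] = -373.2255 N (compression)
  F[2-4] = -164.0194 N (compression)
  F[3-4] = +383.1668 N (tension)
  Rx@0 = +964.7100 N
  Ry@0 = +1340.4666 N
  Ry@4 = -346.2866 N

-1429.774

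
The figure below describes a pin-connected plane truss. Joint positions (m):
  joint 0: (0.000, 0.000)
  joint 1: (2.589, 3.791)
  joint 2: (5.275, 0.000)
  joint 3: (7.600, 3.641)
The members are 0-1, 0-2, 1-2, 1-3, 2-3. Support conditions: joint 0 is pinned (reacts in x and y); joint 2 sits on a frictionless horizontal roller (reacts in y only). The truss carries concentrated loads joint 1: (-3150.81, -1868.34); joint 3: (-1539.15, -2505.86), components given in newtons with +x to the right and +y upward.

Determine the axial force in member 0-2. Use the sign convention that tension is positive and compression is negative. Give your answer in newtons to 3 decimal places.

N=4 nodes, M=5 members, R=3 reactions → 2N=8, M+R=8
member 0 (0-1): L=4.5907, (cx,cy)=(0.5640,0.8258)
member 1 (0-2): L=5.2750, (cx,cy)=(1.0000,0.0000)
member 2 (1-2): L=4.6461, (cx,cy)=(0.5781,-0.8160)
member 3 (1-3): L=5.0132, (cx,cy)=(0.9996,-0.0299)
member 4 (2-3): L=4.3200, (cx,cy)=(0.5382,0.8428)
solve A·x = −loads:
  F[0-1] = -3843.1285 N (compression)
  F[0-2] = -2522.5690 N (compression)
  F[1-2] = +1597.5417 N (tension)
  F[1-3] = +59.8768 N (tension)
  F[2-3] = -2971.0537 N (compression)
  Rx@0 = +4689.9600 N
  Ry@0 = +3173.6498 N
  Ry@2 = +1200.5502 N

-2522.569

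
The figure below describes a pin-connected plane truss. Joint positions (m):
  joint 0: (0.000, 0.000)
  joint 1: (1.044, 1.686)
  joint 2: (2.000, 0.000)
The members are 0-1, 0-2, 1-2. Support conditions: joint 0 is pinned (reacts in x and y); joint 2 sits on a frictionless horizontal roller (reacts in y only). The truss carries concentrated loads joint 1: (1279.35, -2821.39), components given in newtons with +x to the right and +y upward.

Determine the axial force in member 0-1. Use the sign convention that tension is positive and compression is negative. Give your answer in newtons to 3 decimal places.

N=3 nodes, M=3 members, R=3 reactions → 2N=6, M+R=6
member 0 (0-1): L=1.9831, (cx,cy)=(0.5265,0.8502)
member 1 (0-2): L=2.0000, (cx,cy)=(1.0000,0.0000)
member 2 (1-2): L=1.9382, (cx,cy)=(0.4932,-0.8699)
solve A·x = −loads:
  F[0-1] = -317.7278 N (compression)
  F[0-2] = +1446.6206 N (tension)
  F[1-2] = -2932.8530 N (compression)
  Rx@0 = -1279.3500 N
  Ry@0 = +270.1324 N
  Ry@2 = +2551.2576 N

-317.728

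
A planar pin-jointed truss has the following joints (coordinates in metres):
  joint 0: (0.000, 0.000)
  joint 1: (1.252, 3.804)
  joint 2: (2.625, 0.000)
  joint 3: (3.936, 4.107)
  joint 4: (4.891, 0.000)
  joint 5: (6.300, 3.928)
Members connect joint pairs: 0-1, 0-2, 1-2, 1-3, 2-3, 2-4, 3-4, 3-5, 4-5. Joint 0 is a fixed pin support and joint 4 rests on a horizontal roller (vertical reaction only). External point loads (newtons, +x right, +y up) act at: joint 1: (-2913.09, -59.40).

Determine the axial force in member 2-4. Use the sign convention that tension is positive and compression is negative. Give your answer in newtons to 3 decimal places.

N=6 nodes, M=9 members, R=3 reactions → 2N=12, M+R=12
member 0 (0-1): L=4.0047, (cx,cy)=(0.3126,0.9499)
member 1 (0-2): L=2.6250, (cx,cy)=(1.0000,0.0000)
member 2 (1-2): L=4.0442, (cx,cy)=(0.3395,-0.9406)
member 3 (1-3): L=2.7010, (cx,cy)=(0.9937,0.1122)
member 4 (2-3): L=4.3112, (cx,cy)=(0.3041,0.9526)
member 5 (2-4): L=2.2660, (cx,cy)=(1.0000,0.0000)
member 6 (3-4): L=4.2166, (cx,cy)=(0.2265,-0.9740)
member 7 (3-5): L=2.3708, (cx,cy)=(0.9971,-0.0755)
member 8 (4-5): L=4.1731, (cx,cy)=(0.3376,0.9413)
solve A·x = −loads:
  F[0-1] = -2431.7569 N (compression)
  F[0-2] = -2152.8504 N (compression)
  F[1-2] = +2547.1644 N (tension)
  F[1-3] = +1296.2736 N (tension)
  F[2-3] = -2514.9839 N (compression)
  F[2-4] = -523.3003 N (compression)
  F[3-4] = +2310.5058 N (tension)
  F[3-5] = +0.0000 N (tension)
  F[4-5] = -0.0000 N (compression)
  Rx@0 = +2913.0900 N
  Ry@0 = +2309.8653 N
  Ry@4 = -2250.4653 N

-523.300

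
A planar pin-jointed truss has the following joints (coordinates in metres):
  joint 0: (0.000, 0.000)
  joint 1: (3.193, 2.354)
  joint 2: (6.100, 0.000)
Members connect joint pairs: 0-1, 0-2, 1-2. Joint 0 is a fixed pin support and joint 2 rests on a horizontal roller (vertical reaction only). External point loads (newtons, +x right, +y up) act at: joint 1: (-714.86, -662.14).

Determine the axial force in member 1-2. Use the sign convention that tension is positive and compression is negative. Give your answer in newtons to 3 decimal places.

-112.387

N=3 nodes, M=3 members, R=3 reactions → 2N=6, M+R=6
member 0 (0-1): L=3.9669, (cx,cy)=(0.8049,0.5934)
member 1 (0-2): L=6.1000, (cx,cy)=(1.0000,0.0000)
member 2 (1-2): L=3.7406, (cx,cy)=(0.7772,-0.6293)
solve A·x = −loads:
  F[0-1] = -996.6430 N (compression)
  F[0-2] = +87.3417 N (tension)
  F[1-2] = -112.3870 N (compression)
  Rx@0 = +714.8600 N
  Ry@0 = +591.4133 N
  Ry@2 = +70.7267 N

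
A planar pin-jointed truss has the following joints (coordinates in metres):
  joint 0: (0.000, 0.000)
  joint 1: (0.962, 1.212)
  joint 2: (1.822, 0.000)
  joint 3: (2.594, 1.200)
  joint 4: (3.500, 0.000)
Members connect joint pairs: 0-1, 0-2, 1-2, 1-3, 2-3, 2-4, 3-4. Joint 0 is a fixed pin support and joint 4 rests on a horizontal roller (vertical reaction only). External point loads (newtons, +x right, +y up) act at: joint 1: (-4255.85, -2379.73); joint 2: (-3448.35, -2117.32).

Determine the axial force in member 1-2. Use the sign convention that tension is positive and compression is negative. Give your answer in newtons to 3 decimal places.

2253.269

N=5 nodes, M=7 members, R=3 reactions → 2N=10, M+R=10
member 0 (0-1): L=1.5474, (cx,cy)=(0.6217,0.7833)
member 1 (0-2): L=1.8220, (cx,cy)=(1.0000,0.0000)
member 2 (1-2): L=1.4861, (cx,cy)=(0.5787,-0.8155)
member 3 (1-3): L=1.6320, (cx,cy)=(1.0000,-0.0074)
member 4 (2-3): L=1.4269, (cx,cy)=(0.5410,0.8410)
member 5 (2-4): L=1.6780, (cx,cy)=(1.0000,0.0000)
member 6 (3-4): L=1.5036, (cx,cy)=(0.6026,-0.7981)
solve A·x = −loads:
  F[0-1] = -5380.7085 N (compression)
  F[0-2] = -4359.0371 N (compression)
  F[1-2] = +2253.2693 N (tension)
  F[1-3] = -393.2663 N (compression)
  F[2-3] = +332.5466 N (tension)
  F[2-4] = +213.3343 N (tension)
  F[3-4] = -354.0520 N (compression)
  Rx@0 = +7704.2000 N
  Ry@0 = +4214.4880 N
  Ry@4 = +282.5620 N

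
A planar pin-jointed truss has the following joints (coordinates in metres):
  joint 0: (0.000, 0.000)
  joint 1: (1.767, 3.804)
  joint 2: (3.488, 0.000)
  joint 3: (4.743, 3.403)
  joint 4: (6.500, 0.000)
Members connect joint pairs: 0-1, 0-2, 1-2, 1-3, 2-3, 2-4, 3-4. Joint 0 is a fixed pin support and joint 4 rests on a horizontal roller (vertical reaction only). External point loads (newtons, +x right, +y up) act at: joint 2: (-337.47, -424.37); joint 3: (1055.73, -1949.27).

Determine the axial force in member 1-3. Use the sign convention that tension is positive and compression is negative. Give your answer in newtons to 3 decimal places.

N=5 nodes, M=7 members, R=3 reactions → 2N=10, M+R=10
member 0 (0-1): L=4.1944, (cx,cy)=(0.4213,0.9069)
member 1 (0-2): L=3.4880, (cx,cy)=(1.0000,0.0000)
member 2 (1-2): L=4.1752, (cx,cy)=(0.4122,-0.9111)
member 3 (1-3): L=3.0029, (cx,cy)=(0.9910,-0.1335)
member 4 (2-3): L=3.6270, (cx,cy)=(0.3460,0.9382)
member 5 (2-4): L=3.0120, (cx,cy)=(1.0000,0.0000)
member 6 (3-4): L=3.8298, (cx,cy)=(0.4588,-0.8886)
solve A·x = −loads:
  F[0-1] = -188.3649 N (compression)
  F[0-2] = +797.6143 N (tension)
  F[1-2] = +212.1743 N (tension)
  F[1-3] = -168.3192 N (compression)
  F[2-3] = +246.2712 N (tension)
  F[2-4] = +1137.3289 N (tension)
  F[3-4] = -2479.0868 N (compression)
  Rx@0 = -718.2600 N
  Ry@0 = +170.8339 N
  Ry@4 = +2202.8061 N

-168.319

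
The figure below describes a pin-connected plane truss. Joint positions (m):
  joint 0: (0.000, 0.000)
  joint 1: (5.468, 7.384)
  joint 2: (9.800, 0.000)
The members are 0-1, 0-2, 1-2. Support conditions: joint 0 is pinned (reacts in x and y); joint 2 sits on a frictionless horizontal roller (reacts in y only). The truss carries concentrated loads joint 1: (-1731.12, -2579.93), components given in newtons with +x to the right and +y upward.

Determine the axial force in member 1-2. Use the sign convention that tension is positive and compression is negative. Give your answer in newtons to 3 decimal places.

N=3 nodes, M=3 members, R=3 reactions → 2N=6, M+R=6
member 0 (0-1): L=9.1882, (cx,cy)=(0.5951,0.8036)
member 1 (0-2): L=9.8000, (cx,cy)=(1.0000,0.0000)
member 2 (1-2): L=8.5609, (cx,cy)=(0.5060,-0.8625)
solve A·x = −loads:
  F[0-1] = -3042.1260 N (compression)
  F[0-2] = +79.2888 N (tension)
  F[1-2] = -156.6913 N (compression)
  Rx@0 = +1731.1200 N
  Ry@0 = +2444.7803 N
  Ry@2 = +135.1497 N

-156.691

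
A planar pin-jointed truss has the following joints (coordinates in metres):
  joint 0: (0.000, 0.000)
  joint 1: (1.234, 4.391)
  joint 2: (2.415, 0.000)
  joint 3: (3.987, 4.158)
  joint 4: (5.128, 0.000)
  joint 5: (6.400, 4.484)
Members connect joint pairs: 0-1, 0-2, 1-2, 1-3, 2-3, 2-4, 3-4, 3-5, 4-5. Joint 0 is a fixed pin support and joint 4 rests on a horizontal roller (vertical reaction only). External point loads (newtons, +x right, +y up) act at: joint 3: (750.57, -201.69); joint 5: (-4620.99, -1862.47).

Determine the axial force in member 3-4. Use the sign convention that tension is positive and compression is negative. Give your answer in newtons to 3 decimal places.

2321.056

N=6 nodes, M=9 members, R=3 reactions → 2N=12, M+R=12
member 0 (0-1): L=4.5611, (cx,cy)=(0.2705,0.9627)
member 1 (0-2): L=2.4150, (cx,cy)=(1.0000,0.0000)
member 2 (1-2): L=4.5470, (cx,cy)=(0.2597,-0.9657)
member 3 (1-3): L=2.7628, (cx,cy)=(0.9964,-0.0843)
member 4 (2-3): L=4.4452, (cx,cy)=(0.3536,0.9354)
member 5 (2-4): L=2.7130, (cx,cy)=(1.0000,0.0000)
member 6 (3-4): L=4.3117, (cx,cy)=(0.2646,-0.9644)
member 7 (3-5): L=2.4349, (cx,cy)=(0.9910,0.1339)
member 8 (4-5): L=4.6609, (cx,cy)=(0.2729,0.9620)
solve A·x = −loads:
  F[0-1] = -3131.7549 N (compression)
  F[0-2] = -3023.1276 N (compression)
  F[1-2] = +3270.8198 N (tension)
  F[1-3] = -1702.8854 N (compression)
  F[2-3] = -3376.7675 N (compression)
  F[2-4] = -979.4517 N (compression)
  F[3-4] = +2321.0555 N (tension)
  F[3-5] = -4294.4182 N (compression)
  F[4-5] = -1338.3128 N (compression)
  Rx@0 = +3870.4200 N
  Ry@0 = +3014.9601 N
  Ry@4 = -950.8001 N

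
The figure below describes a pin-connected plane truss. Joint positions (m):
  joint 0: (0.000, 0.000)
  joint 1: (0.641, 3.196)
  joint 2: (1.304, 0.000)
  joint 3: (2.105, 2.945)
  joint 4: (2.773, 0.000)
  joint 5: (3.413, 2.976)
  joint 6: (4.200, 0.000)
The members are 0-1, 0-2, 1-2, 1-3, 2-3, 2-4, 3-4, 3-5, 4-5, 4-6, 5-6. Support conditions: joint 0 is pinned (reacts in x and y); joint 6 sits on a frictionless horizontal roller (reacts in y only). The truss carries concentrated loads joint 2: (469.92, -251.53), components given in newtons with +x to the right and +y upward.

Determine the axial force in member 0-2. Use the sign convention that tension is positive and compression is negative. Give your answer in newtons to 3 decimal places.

N=7 nodes, M=11 members, R=3 reactions → 2N=14, M+R=14
member 0 (0-1): L=3.2596, (cx,cy)=(0.1966,0.9805)
member 1 (0-2): L=1.3040, (cx,cy)=(1.0000,0.0000)
member 2 (1-2): L=3.2640, (cx,cy)=(0.2031,-0.9792)
member 3 (1-3): L=1.4854, (cx,cy)=(0.9856,-0.1690)
member 4 (2-3): L=3.0520, (cx,cy)=(0.2625,0.9649)
member 5 (2-4): L=1.4690, (cx,cy)=(1.0000,0.0000)
member 6 (3-4): L=3.0198, (cx,cy)=(0.2212,-0.9752)
member 7 (3-5): L=1.3084, (cx,cy)=(0.9997,0.0237)
member 8 (4-5): L=3.0440, (cx,cy)=(0.2102,0.9776)
member 9 (4-6): L=1.4270, (cx,cy)=(1.0000,0.0000)
member 10 (5-6): L=3.0783, (cx,cy)=(0.2557,-0.9668)
solve A·x = −loads:
  F[0-1] = -176.8898 N (compression)
  F[0-2] = +504.7049 N (tension)
  F[1-2] = +189.9760 N (tension)
  F[1-3] = -74.4438 N (compression)
  F[2-3] = +67.8944 N (tension)
  F[2-4] = +55.5542 N (tension)
  F[3-4] = -80.9925 N (compression)
  F[3-5] = -37.6487 N (compression)
  F[4-5] = +80.7919 N (tension)
  F[4-6] = +20.6519 N (tension)
  F[5-6] = -80.7786 N (compression)
  Rx@0 = -469.9200 N
  Ry@0 = +173.4359 N
  Ry@6 = +78.0941 N

504.705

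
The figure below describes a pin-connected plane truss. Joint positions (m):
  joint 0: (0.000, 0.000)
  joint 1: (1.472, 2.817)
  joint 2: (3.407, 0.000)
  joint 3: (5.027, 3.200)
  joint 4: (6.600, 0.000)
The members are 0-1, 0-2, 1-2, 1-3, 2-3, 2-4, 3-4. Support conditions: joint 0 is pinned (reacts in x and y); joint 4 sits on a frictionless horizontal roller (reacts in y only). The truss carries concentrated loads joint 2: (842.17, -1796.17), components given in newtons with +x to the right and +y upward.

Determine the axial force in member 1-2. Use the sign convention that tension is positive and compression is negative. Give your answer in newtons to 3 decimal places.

N=5 nodes, M=7 members, R=3 reactions → 2N=10, M+R=10
member 0 (0-1): L=3.1784, (cx,cy)=(0.4631,0.8863)
member 1 (0-2): L=3.4070, (cx,cy)=(1.0000,0.0000)
member 2 (1-2): L=3.4176, (cx,cy)=(0.5662,-0.8243)
member 3 (1-3): L=3.5756, (cx,cy)=(0.9942,0.1071)
member 4 (2-3): L=3.5867, (cx,cy)=(0.4517,0.8922)
member 5 (2-4): L=3.1930, (cx,cy)=(1.0000,0.0000)
member 6 (3-4): L=3.5657, (cx,cy)=(0.4411,-0.8974)
solve A·x = −loads:
  F[0-1] = -980.4493 N (compression)
  F[0-2] = +1296.2406 N (tension)
  F[1-2] = +926.3211 N (tension)
  F[1-3] = -984.2102 N (compression)
  F[2-3] = +1157.4151 N (tension)
  F[2-4] = +455.7791 N (tension)
  F[3-4] = -1033.1714 N (compression)
  Rx@0 = -842.1700 N
  Ry@0 = +868.9653 N
  Ry@4 = +927.2047 N

926.321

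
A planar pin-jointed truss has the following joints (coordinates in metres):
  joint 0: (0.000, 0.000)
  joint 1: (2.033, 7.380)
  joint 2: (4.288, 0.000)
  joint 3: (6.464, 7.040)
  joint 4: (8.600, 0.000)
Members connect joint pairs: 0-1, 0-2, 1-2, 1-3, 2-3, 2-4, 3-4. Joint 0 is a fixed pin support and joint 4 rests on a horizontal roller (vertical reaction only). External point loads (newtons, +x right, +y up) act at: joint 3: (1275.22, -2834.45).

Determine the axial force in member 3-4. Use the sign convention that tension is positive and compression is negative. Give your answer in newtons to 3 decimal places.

-3317.247

N=5 nodes, M=7 members, R=3 reactions → 2N=10, M+R=10
member 0 (0-1): L=7.6549, (cx,cy)=(0.2656,0.9641)
member 1 (0-2): L=4.2880, (cx,cy)=(1.0000,0.0000)
member 2 (1-2): L=7.7168, (cx,cy)=(0.2922,-0.9564)
member 3 (1-3): L=4.4440, (cx,cy)=(0.9971,-0.0765)
member 4 (2-3): L=7.3686, (cx,cy)=(0.2953,0.9554)
member 5 (2-4): L=4.3120, (cx,cy)=(1.0000,0.0000)
member 6 (3-4): L=7.3569, (cx,cy)=(0.2903,-0.9569)
solve A·x = −loads:
  F[0-1] = +352.5639 N (tension)
  F[0-2] = +1181.5855 N (tension)
  F[1-2] = -371.6423 N (compression)
  F[1-3] = +202.8297 N (tension)
  F[2-3] = +372.0114 N (tension)
  F[2-4] = +963.1275 N (tension)
  F[3-4] = -3317.2473 N (compression)
  Rx@0 = -1275.2200 N
  Ry@0 = -339.9027 N
  Ry@4 = +3174.3527 N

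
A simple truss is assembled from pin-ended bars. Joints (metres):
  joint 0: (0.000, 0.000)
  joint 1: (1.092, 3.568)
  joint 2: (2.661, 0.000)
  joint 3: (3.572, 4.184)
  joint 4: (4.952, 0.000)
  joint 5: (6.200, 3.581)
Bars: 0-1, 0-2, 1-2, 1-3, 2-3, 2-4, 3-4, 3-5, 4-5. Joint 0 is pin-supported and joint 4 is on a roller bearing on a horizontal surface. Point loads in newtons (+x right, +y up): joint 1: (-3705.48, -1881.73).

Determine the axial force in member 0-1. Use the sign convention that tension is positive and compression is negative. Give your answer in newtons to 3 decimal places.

N=6 nodes, M=9 members, R=3 reactions → 2N=12, M+R=12
member 0 (0-1): L=3.7314, (cx,cy)=(0.2927,0.9562)
member 1 (0-2): L=2.6610, (cx,cy)=(1.0000,0.0000)
member 2 (1-2): L=3.8977, (cx,cy)=(0.4025,-0.9154)
member 3 (1-3): L=2.5554, (cx,cy)=(0.9705,0.2411)
member 4 (2-3): L=4.2820, (cx,cy)=(0.2127,0.9771)
member 5 (2-4): L=2.2910, (cx,cy)=(1.0000,0.0000)
member 6 (3-4): L=4.4057, (cx,cy)=(0.3132,-0.9497)
member 7 (3-5): L=2.6963, (cx,cy)=(0.9747,-0.2236)
member 8 (4-5): L=3.7922, (cx,cy)=(0.3291,0.9443)
solve A·x = −loads:
  F[0-1] = -4326.0391 N (compression)
  F[0-2] = -2439.4462 N (compression)
  F[1-2] = +2817.4795 N (tension)
  F[1-3] = +1344.9589 N (tension)
  F[2-3] = -2639.5544 N (compression)
  F[2-4] = -743.7315 N (compression)
  F[3-4] = +2374.3938 N (tension)
  F[3-5] = -0.0000 N (compression)
  F[4-5] = +0.0000 N (tension)
  Rx@0 = +3705.4800 N
  Ry@0 = +4136.6378 N
  Ry@4 = -2254.9078 N

-4326.039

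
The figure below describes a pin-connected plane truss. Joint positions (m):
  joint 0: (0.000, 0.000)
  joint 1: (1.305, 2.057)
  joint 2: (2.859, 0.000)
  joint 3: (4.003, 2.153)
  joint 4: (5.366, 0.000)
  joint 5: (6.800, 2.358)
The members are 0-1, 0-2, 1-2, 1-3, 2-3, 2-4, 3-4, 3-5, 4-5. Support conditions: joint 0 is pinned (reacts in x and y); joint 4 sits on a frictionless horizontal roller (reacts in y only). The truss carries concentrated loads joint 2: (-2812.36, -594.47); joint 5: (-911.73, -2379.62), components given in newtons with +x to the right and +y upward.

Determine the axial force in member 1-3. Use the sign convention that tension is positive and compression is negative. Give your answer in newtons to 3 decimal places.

N=6 nodes, M=9 members, R=3 reactions → 2N=12, M+R=12
member 0 (0-1): L=2.4360, (cx,cy)=(0.5357,0.8444)
member 1 (0-2): L=2.8590, (cx,cy)=(1.0000,0.0000)
member 2 (1-2): L=2.5780, (cx,cy)=(0.6028,-0.7979)
member 3 (1-3): L=2.6997, (cx,cy)=(0.9994,0.0356)
member 4 (2-3): L=2.4381, (cx,cy)=(0.4692,0.8831)
member 5 (2-4): L=2.5070, (cx,cy)=(1.0000,0.0000)
member 6 (3-4): L=2.5482, (cx,cy)=(0.5349,-0.8449)
member 7 (3-5): L=2.8045, (cx,cy)=(0.9973,0.0731)
member 8 (4-5): L=2.7598, (cx,cy)=(0.5196,0.8544)
solve A·x = −loads:
  F[0-1] = -50.2796 N (compression)
  F[0-2] = -3697.1549 N (compression)
  F[1-2] = +50.6474 N (tension)
  F[1-3] = -57.5012 N (compression)
  F[2-3] = +627.4169 N (tension)
  F[2-4] = -1148.6650 N (compression)
  F[3-4] = -604.7211 N (compression)
  F[3-5] = +561.8995 N (tension)
  F[4-5] = -2833.1803 N (compression)
  Rx@0 = +3724.0900 N
  Ry@0 = +42.4563 N
  Ry@4 = +2931.6337 N

-57.501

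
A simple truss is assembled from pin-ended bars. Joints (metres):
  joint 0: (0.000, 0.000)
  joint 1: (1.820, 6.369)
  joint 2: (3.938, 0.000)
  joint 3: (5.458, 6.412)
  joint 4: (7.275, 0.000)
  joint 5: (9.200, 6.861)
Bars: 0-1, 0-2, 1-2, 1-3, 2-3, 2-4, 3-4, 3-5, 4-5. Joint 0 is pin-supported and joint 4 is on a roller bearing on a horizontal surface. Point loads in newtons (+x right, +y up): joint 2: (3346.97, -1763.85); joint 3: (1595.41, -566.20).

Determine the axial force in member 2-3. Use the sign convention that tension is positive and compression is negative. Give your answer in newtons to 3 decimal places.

2277.624

N=6 nodes, M=9 members, R=3 reactions → 2N=12, M+R=12
member 0 (0-1): L=6.6239, (cx,cy)=(0.2748,0.9615)
member 1 (0-2): L=3.9380, (cx,cy)=(1.0000,0.0000)
member 2 (1-2): L=6.7119, (cx,cy)=(0.3156,-0.9489)
member 3 (1-3): L=3.6383, (cx,cy)=(0.9999,0.0118)
member 4 (2-3): L=6.5897, (cx,cy)=(0.2307,0.9730)
member 5 (2-4): L=3.3370, (cx,cy)=(1.0000,0.0000)
member 6 (3-4): L=6.6645, (cx,cy)=(0.2726,-0.9621)
member 7 (3-5): L=3.7688, (cx,cy)=(0.9929,0.1191)
member 8 (4-5): L=7.1259, (cx,cy)=(0.2701,0.9628)
solve A·x = −loads:
  F[0-1] = +473.9120 N (tension)
  F[0-2] = +4812.1675 N (tension)
  F[1-2] = -476.7121 N (compression)
  F[1-3] = +280.6621 N (tension)
  F[2-3] = +2277.6243 N (tension)
  F[2-4] = +789.4038 N (tension)
  F[3-4] = -2895.4114 N (compression)
  F[3-5] = -0.0000 N (compression)
  F[4-5] = +0.0000 N (tension)
  Rx@0 = -4942.3800 N
  Ry@0 = -455.6723 N
  Ry@4 = +2785.7223 N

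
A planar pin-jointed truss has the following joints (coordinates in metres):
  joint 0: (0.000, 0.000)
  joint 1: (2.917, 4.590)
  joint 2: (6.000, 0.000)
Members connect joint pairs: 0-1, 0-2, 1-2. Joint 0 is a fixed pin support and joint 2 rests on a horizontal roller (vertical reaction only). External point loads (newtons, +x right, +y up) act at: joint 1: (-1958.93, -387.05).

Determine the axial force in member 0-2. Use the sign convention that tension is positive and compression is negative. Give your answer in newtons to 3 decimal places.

-880.173

N=3 nodes, M=3 members, R=3 reactions → 2N=6, M+R=6
member 0 (0-1): L=5.4385, (cx,cy)=(0.5364,0.8440)
member 1 (0-2): L=6.0000, (cx,cy)=(1.0000,0.0000)
member 2 (1-2): L=5.5293, (cx,cy)=(0.5576,-0.8301)
solve A·x = −loads:
  F[0-1] = -2011.2405 N (compression)
  F[0-2] = -880.1734 N (compression)
  F[1-2] = +1578.5694 N (tension)
  Rx@0 = +1958.9300 N
  Ry@0 = +1697.4606 N
  Ry@2 = -1310.4106 N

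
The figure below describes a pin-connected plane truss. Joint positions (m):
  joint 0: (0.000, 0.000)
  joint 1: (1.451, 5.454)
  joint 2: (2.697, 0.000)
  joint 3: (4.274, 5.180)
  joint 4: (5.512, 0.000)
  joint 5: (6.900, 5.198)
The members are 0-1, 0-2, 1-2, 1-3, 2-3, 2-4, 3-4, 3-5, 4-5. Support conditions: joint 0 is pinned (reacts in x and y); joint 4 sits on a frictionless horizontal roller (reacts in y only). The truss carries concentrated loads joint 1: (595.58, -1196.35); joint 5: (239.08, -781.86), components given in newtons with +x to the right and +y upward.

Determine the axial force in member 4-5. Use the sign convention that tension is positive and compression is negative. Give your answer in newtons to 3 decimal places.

-812.438

N=6 nodes, M=9 members, R=3 reactions → 2N=12, M+R=12
member 0 (0-1): L=5.6437, (cx,cy)=(0.2571,0.9664)
member 1 (0-2): L=2.6970, (cx,cy)=(1.0000,0.0000)
member 2 (1-2): L=5.5945, (cx,cy)=(0.2227,-0.9749)
member 3 (1-3): L=2.8363, (cx,cy)=(0.9953,-0.0966)
member 4 (2-3): L=5.4147, (cx,cy)=(0.2912,0.9566)
member 5 (2-4): L=2.8150, (cx,cy)=(1.0000,0.0000)
member 6 (3-4): L=5.3259, (cx,cy)=(0.2324,-0.9726)
member 7 (3-5): L=2.6261, (cx,cy)=(1.0000,0.0069)
member 8 (4-5): L=5.3801, (cx,cy)=(0.2580,0.9661)
solve A·x = −loads:
  F[0-1] = +134.7689 N (tension)
  F[0-2] = +800.0109 N (tension)
  F[1-2] = -1334.5120 N (compression)
  F[1-3] = -264.9503 N (compression)
  F[2-3] = +1359.9476 N (tension)
  F[2-4] = +106.7165 N (tension)
  F[3-4] = -1360.7873 N (compression)
  F[3-5] = +448.6885 N (tension)
  F[4-5] = -812.4377 N (compression)
  Rx@0 = -834.6600 N
  Ry@0 = -130.2387 N
  Ry@4 = +2108.4487 N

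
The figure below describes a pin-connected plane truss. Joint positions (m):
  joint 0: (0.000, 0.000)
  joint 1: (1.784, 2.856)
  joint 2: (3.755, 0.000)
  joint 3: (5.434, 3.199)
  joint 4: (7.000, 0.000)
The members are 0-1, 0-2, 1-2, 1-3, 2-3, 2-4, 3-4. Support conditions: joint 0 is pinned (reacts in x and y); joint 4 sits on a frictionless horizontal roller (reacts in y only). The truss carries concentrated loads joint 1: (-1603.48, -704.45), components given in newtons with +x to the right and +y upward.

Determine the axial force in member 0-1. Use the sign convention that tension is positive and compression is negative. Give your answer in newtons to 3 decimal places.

-1390.274

N=5 nodes, M=7 members, R=3 reactions → 2N=10, M+R=10
member 0 (0-1): L=3.3674, (cx,cy)=(0.5298,0.8481)
member 1 (0-2): L=3.7550, (cx,cy)=(1.0000,0.0000)
member 2 (1-2): L=3.4701, (cx,cy)=(0.5680,-0.8230)
member 3 (1-3): L=3.6661, (cx,cy)=(0.9956,0.0936)
member 4 (2-3): L=3.6128, (cx,cy)=(0.4647,0.8855)
member 5 (2-4): L=3.2450, (cx,cy)=(1.0000,0.0000)
member 6 (3-4): L=3.5617, (cx,cy)=(0.4397,-0.8982)
solve A·x = −loads:
  F[0-1] = -1390.2743 N (compression)
  F[0-2] = -866.9330 N (compression)
  F[1-2] = +634.5833 N (tension)
  F[1-3] = +508.7240 N (tension)
  F[2-3] = -589.8481 N (compression)
  F[2-4] = -232.3719 N (compression)
  F[3-4] = +528.5104 N (tension)
  Rx@0 = +1603.4800 N
  Ry@0 = +1179.1357 N
  Ry@4 = -474.6857 N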